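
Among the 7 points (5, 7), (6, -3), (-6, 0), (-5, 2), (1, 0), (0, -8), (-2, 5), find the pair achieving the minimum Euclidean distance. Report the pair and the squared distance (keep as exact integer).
Pair = ((-6, 0), (-5, 2)); squared distance = 5

Compute all C(7, 2) = 21 pairwise squared distances (x_i − x_j)² + (y_i − y_j)². The minimum is 5, attained by the pair ((-6, 0), (-5, 2)).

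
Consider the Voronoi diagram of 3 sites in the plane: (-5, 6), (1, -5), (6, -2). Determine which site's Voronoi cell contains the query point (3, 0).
Nearest site = (6, -2)

The Voronoi cell of site s contains exactly those query points closer to s than to any other site. Compute squared distances from q = (3, 0) to each site:
  (6 − 3)² + (-2 − 0)² = 13
  (1 − 3)² + (-5 − 0)² = 29
  (-5 − 3)² + (6 − 0)² = 100
Minimum is attained by (6, -2), so q lies in its Voronoi cell.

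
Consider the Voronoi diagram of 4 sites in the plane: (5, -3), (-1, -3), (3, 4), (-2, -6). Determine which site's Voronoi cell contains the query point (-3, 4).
Nearest site = (3, 4)

The Voronoi cell of site s contains exactly those query points closer to s than to any other site. Compute squared distances from q = (-3, 4) to each site:
  (3 − -3)² + (4 − 4)² = 36
  (-1 − -3)² + (-3 − 4)² = 53
  (-2 − -3)² + (-6 − 4)² = 101
  (5 − -3)² + (-3 − 4)² = 113
Minimum is attained by (3, 4), so q lies in its Voronoi cell.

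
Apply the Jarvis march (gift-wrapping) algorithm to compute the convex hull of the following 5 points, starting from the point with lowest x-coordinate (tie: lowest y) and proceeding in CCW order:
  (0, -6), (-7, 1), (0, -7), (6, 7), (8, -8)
Hull (CCW) = [(-7, 1), (0, -7), (8, -8), (6, 7)]

Jarvis march: at each step, from the current hull vertex p, select the next vertex q as the point such that every other point lies strictly to the left of (or on) the directed line p → q. (Equivalently: for every other point r, the cross product (q − p) × (r − p) ≥ 0.)
Starting point (lowest x, tie lowest y): (-7, 1). Wrap until returning to start. Resulting hull: (-7, 1), (0, -7), (8, -8), (6, 7).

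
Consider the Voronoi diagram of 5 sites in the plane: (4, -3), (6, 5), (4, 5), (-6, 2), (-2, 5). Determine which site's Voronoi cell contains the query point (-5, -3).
Nearest site = (-6, 2)

The Voronoi cell of site s contains exactly those query points closer to s than to any other site. Compute squared distances from q = (-5, -3) to each site:
  (-6 − -5)² + (2 − -3)² = 26
  (-2 − -5)² + (5 − -3)² = 73
  (4 − -5)² + (-3 − -3)² = 81
  (4 − -5)² + (5 − -3)² = 145
  (6 − -5)² + (5 − -3)² = 185
Minimum is attained by (-6, 2), so q lies in its Voronoi cell.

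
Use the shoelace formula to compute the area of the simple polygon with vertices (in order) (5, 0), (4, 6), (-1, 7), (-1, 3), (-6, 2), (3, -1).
Area = 89/2

Shoelace formula: Area = (1/2) |Σ_i (x_i · y_{i+1} − x_{i+1} · y_i)| (indices mod n). Compute each cross term:
  (5)(6) − (4)(0) = 30
  (4)(7) − (-1)(6) = 34
  (-1)(3) − (-1)(7) = 4
  (-1)(2) − (-6)(3) = 16
  (-6)(-1) − (3)(2) = 0
  (3)(0) − (5)(-1) = 5
Sum = 89, so (signed) Area = 89/2 = 89/2, |Area| = 89/2.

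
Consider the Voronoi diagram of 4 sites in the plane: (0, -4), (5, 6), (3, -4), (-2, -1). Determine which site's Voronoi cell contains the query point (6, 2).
Nearest site = (5, 6)

The Voronoi cell of site s contains exactly those query points closer to s than to any other site. Compute squared distances from q = (6, 2) to each site:
  (5 − 6)² + (6 − 2)² = 17
  (3 − 6)² + (-4 − 2)² = 45
  (0 − 6)² + (-4 − 2)² = 72
  (-2 − 6)² + (-1 − 2)² = 73
Minimum is attained by (5, 6), so q lies in its Voronoi cell.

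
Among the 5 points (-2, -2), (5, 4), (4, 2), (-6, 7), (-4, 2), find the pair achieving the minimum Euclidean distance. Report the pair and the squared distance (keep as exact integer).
Pair = ((5, 4), (4, 2)); squared distance = 5

Compute all C(5, 2) = 10 pairwise squared distances (x_i − x_j)² + (y_i − y_j)². The minimum is 5, attained by the pair ((5, 4), (4, 2)).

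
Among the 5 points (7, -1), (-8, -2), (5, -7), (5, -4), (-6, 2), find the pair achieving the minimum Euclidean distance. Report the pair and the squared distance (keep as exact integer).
Pair = ((5, -7), (5, -4)); squared distance = 9

Compute all C(5, 2) = 10 pairwise squared distances (x_i − x_j)² + (y_i − y_j)². The minimum is 9, attained by the pair ((5, -7), (5, -4)).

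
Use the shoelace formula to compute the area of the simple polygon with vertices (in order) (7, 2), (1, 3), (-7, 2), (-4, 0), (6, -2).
Area = 42

Shoelace formula: Area = (1/2) |Σ_i (x_i · y_{i+1} − x_{i+1} · y_i)| (indices mod n). Compute each cross term:
  (7)(3) − (1)(2) = 19
  (1)(2) − (-7)(3) = 23
  (-7)(0) − (-4)(2) = 8
  (-4)(-2) − (6)(0) = 8
  (6)(2) − (7)(-2) = 26
Sum = 84, so (signed) Area = 84/2 = 42, |Area| = 42.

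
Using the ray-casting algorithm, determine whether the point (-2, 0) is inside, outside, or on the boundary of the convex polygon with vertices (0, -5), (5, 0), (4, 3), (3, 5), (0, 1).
The point (-2, 0) lies strictly outside the polygon

Cast a horizontal ray to the right from the query point and count how many polygon edges it crosses (each edge strictly once or zero times, handled with the usual half-open convention). 
Parity of crossings → even ⇒ outside.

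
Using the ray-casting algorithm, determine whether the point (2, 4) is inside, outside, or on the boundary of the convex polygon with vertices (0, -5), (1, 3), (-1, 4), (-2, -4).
The point (2, 4) lies strictly outside the polygon

Cast a horizontal ray to the right from the query point and count how many polygon edges it crosses (each edge strictly once or zero times, handled with the usual half-open convention). 
Parity of crossings → even ⇒ outside.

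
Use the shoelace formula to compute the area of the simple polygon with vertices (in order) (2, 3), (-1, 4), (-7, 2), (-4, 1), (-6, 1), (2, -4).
Area = 38

Shoelace formula: Area = (1/2) |Σ_i (x_i · y_{i+1} − x_{i+1} · y_i)| (indices mod n). Compute each cross term:
  (2)(4) − (-1)(3) = 11
  (-1)(2) − (-7)(4) = 26
  (-7)(1) − (-4)(2) = 1
  (-4)(1) − (-6)(1) = 2
  (-6)(-4) − (2)(1) = 22
  (2)(3) − (2)(-4) = 14
Sum = 76, so (signed) Area = 76/2 = 38, |Area| = 38.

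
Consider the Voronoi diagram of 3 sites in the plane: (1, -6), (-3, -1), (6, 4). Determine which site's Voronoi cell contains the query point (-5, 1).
Nearest site = (-3, -1)

The Voronoi cell of site s contains exactly those query points closer to s than to any other site. Compute squared distances from q = (-5, 1) to each site:
  (-3 − -5)² + (-1 − 1)² = 8
  (1 − -5)² + (-6 − 1)² = 85
  (6 − -5)² + (4 − 1)² = 130
Minimum is attained by (-3, -1), so q lies in its Voronoi cell.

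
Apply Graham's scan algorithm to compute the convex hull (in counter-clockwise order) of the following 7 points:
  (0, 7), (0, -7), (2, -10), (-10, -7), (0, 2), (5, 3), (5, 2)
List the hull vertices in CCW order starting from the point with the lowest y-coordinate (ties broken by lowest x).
Hull (CCW) = [(2, -10), (5, 2), (5, 3), (0, 7), (-10, -7)]

Graham scan procedure:
  1. Find the pivot p₀ = point with lowest y (tie → lowest x): (2, -10).
  2. Sort the remaining points by polar angle around p₀.
  3. Walk through sorted points, maintaining a stack; pop the top while the last three entries make a non-left turn (cross product ≤ 0).
  4. Final stack is the convex hull in CCW order: (2, -10), (5, 2), (5, 3), (0, 7), (-10, -7).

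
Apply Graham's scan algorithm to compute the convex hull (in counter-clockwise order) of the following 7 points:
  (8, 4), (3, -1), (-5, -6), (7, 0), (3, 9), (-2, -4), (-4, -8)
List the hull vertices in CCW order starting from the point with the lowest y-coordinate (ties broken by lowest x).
Hull (CCW) = [(-4, -8), (7, 0), (8, 4), (3, 9), (-5, -6)]

Graham scan procedure:
  1. Find the pivot p₀ = point with lowest y (tie → lowest x): (-4, -8).
  2. Sort the remaining points by polar angle around p₀.
  3. Walk through sorted points, maintaining a stack; pop the top while the last three entries make a non-left turn (cross product ≤ 0).
  4. Final stack is the convex hull in CCW order: (-4, -8), (7, 0), (8, 4), (3, 9), (-5, -6).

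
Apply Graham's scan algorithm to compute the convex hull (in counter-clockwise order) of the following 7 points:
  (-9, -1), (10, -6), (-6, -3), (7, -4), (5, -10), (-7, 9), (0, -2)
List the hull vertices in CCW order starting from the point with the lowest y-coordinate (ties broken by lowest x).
Hull (CCW) = [(5, -10), (10, -6), (-7, 9), (-9, -1), (-6, -3)]

Graham scan procedure:
  1. Find the pivot p₀ = point with lowest y (tie → lowest x): (5, -10).
  2. Sort the remaining points by polar angle around p₀.
  3. Walk through sorted points, maintaining a stack; pop the top while the last three entries make a non-left turn (cross product ≤ 0).
  4. Final stack is the convex hull in CCW order: (5, -10), (10, -6), (-7, 9), (-9, -1), (-6, -3).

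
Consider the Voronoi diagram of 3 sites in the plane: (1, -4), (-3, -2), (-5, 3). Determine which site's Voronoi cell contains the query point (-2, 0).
Nearest site = (-3, -2)

The Voronoi cell of site s contains exactly those query points closer to s than to any other site. Compute squared distances from q = (-2, 0) to each site:
  (-3 − -2)² + (-2 − 0)² = 5
  (-5 − -2)² + (3 − 0)² = 18
  (1 − -2)² + (-4 − 0)² = 25
Minimum is attained by (-3, -2), so q lies in its Voronoi cell.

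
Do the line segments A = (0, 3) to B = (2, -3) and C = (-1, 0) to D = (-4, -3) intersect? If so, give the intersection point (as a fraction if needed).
No (intersection of containing lines falls outside at least one segment)

Parametrize and solve: t = 1/4, s = -1/2. At least one of these is outside [0, 1], so the segments do not intersect.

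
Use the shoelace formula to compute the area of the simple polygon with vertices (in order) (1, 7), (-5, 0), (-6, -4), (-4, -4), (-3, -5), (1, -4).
Area = 99/2

Shoelace formula: Area = (1/2) |Σ_i (x_i · y_{i+1} − x_{i+1} · y_i)| (indices mod n). Compute each cross term:
  (1)(0) − (-5)(7) = 35
  (-5)(-4) − (-6)(0) = 20
  (-6)(-4) − (-4)(-4) = 8
  (-4)(-5) − (-3)(-4) = 8
  (-3)(-4) − (1)(-5) = 17
  (1)(7) − (1)(-4) = 11
Sum = 99, so (signed) Area = 99/2 = 99/2, |Area| = 99/2.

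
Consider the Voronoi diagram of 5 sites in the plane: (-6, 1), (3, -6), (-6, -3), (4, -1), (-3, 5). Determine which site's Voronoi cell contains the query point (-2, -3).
Nearest site = (-6, -3)

The Voronoi cell of site s contains exactly those query points closer to s than to any other site. Compute squared distances from q = (-2, -3) to each site:
  (-6 − -2)² + (-3 − -3)² = 16
  (-6 − -2)² + (1 − -3)² = 32
  (3 − -2)² + (-6 − -3)² = 34
  (4 − -2)² + (-1 − -3)² = 40
  (-3 − -2)² + (5 − -3)² = 65
Minimum is attained by (-6, -3), so q lies in its Voronoi cell.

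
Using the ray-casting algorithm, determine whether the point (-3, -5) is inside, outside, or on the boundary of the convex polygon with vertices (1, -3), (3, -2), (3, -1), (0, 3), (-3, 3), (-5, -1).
The point (-3, -5) lies strictly outside the polygon

Cast a horizontal ray to the right from the query point and count how many polygon edges it crosses (each edge strictly once or zero times, handled with the usual half-open convention). 
Parity of crossings → even ⇒ outside.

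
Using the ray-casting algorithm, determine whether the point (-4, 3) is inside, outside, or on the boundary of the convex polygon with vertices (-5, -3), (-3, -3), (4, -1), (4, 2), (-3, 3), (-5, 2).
The point (-4, 3) lies strictly outside the polygon

Cast a horizontal ray to the right from the query point and count how many polygon edges it crosses (each edge strictly once or zero times, handled with the usual half-open convention). 
Parity of crossings → even ⇒ outside.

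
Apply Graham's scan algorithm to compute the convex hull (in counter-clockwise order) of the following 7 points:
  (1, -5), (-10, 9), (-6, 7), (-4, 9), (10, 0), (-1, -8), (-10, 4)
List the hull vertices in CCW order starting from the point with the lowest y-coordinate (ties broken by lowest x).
Hull (CCW) = [(-1, -8), (10, 0), (-4, 9), (-10, 9), (-10, 4)]

Graham scan procedure:
  1. Find the pivot p₀ = point with lowest y (tie → lowest x): (-1, -8).
  2. Sort the remaining points by polar angle around p₀.
  3. Walk through sorted points, maintaining a stack; pop the top while the last three entries make a non-left turn (cross product ≤ 0).
  4. Final stack is the convex hull in CCW order: (-1, -8), (10, 0), (-4, 9), (-10, 9), (-10, 4).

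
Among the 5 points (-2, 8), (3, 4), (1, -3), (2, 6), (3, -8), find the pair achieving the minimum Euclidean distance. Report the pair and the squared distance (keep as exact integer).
Pair = ((3, 4), (2, 6)); squared distance = 5

Compute all C(5, 2) = 10 pairwise squared distances (x_i − x_j)² + (y_i − y_j)². The minimum is 5, attained by the pair ((3, 4), (2, 6)).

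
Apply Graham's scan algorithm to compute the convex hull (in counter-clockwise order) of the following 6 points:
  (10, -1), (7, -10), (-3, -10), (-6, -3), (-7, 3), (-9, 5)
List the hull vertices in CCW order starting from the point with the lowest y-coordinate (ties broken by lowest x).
Hull (CCW) = [(-3, -10), (7, -10), (10, -1), (-9, 5), (-6, -3)]

Graham scan procedure:
  1. Find the pivot p₀ = point with lowest y (tie → lowest x): (-3, -10).
  2. Sort the remaining points by polar angle around p₀.
  3. Walk through sorted points, maintaining a stack; pop the top while the last three entries make a non-left turn (cross product ≤ 0).
  4. Final stack is the convex hull in CCW order: (-3, -10), (7, -10), (10, -1), (-9, 5), (-6, -3).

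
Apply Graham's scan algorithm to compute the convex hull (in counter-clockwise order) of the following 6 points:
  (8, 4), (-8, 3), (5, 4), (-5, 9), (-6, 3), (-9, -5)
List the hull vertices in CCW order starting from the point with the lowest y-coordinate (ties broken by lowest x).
Hull (CCW) = [(-9, -5), (8, 4), (-5, 9), (-8, 3)]

Graham scan procedure:
  1. Find the pivot p₀ = point with lowest y (tie → lowest x): (-9, -5).
  2. Sort the remaining points by polar angle around p₀.
  3. Walk through sorted points, maintaining a stack; pop the top while the last three entries make a non-left turn (cross product ≤ 0).
  4. Final stack is the convex hull in CCW order: (-9, -5), (8, 4), (-5, 9), (-8, 3).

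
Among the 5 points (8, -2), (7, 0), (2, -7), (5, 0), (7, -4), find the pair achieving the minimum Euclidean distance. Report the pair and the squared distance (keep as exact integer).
Pair = ((7, 0), (5, 0)); squared distance = 4

Compute all C(5, 2) = 10 pairwise squared distances (x_i − x_j)² + (y_i − y_j)². The minimum is 4, attained by the pair ((7, 0), (5, 0)).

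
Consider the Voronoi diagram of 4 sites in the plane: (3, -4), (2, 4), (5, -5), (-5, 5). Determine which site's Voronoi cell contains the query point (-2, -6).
Nearest site = (3, -4)

The Voronoi cell of site s contains exactly those query points closer to s than to any other site. Compute squared distances from q = (-2, -6) to each site:
  (3 − -2)² + (-4 − -6)² = 29
  (5 − -2)² + (-5 − -6)² = 50
  (2 − -2)² + (4 − -6)² = 116
  (-5 − -2)² + (5 − -6)² = 130
Minimum is attained by (3, -4), so q lies in its Voronoi cell.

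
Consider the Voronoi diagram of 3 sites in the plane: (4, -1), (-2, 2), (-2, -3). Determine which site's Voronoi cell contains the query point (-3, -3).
Nearest site = (-2, -3)

The Voronoi cell of site s contains exactly those query points closer to s than to any other site. Compute squared distances from q = (-3, -3) to each site:
  (-2 − -3)² + (-3 − -3)² = 1
  (-2 − -3)² + (2 − -3)² = 26
  (4 − -3)² + (-1 − -3)² = 53
Minimum is attained by (-2, -3), so q lies in its Voronoi cell.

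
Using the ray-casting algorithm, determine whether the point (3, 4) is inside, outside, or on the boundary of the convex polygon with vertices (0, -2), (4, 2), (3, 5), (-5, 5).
The point (3, 4) lies strictly inside the polygon

Cast a horizontal ray to the right from the query point and count how many polygon edges it crosses (each edge strictly once or zero times, handled with the usual half-open convention). 
Parity of crossings → odd ⇒ inside.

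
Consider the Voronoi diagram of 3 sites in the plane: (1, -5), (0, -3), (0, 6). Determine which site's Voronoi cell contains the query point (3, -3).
Nearest site = (1, -5)

The Voronoi cell of site s contains exactly those query points closer to s than to any other site. Compute squared distances from q = (3, -3) to each site:
  (1 − 3)² + (-5 − -3)² = 8
  (0 − 3)² + (-3 − -3)² = 9
  (0 − 3)² + (6 − -3)² = 90
Minimum is attained by (1, -5), so q lies in its Voronoi cell.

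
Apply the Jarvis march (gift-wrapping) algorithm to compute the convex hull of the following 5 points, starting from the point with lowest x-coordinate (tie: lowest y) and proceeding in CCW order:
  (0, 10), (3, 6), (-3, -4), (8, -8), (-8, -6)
Hull (CCW) = [(-8, -6), (8, -8), (3, 6), (0, 10)]

Jarvis march: at each step, from the current hull vertex p, select the next vertex q as the point such that every other point lies strictly to the left of (or on) the directed line p → q. (Equivalently: for every other point r, the cross product (q − p) × (r − p) ≥ 0.)
Starting point (lowest x, tie lowest y): (-8, -6). Wrap until returning to start. Resulting hull: (-8, -6), (8, -8), (3, 6), (0, 10).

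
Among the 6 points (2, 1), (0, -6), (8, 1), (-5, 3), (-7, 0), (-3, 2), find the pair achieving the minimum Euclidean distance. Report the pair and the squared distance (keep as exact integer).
Pair = ((-5, 3), (-3, 2)); squared distance = 5

Compute all C(6, 2) = 15 pairwise squared distances (x_i − x_j)² + (y_i − y_j)². The minimum is 5, attained by the pair ((-5, 3), (-3, 2)).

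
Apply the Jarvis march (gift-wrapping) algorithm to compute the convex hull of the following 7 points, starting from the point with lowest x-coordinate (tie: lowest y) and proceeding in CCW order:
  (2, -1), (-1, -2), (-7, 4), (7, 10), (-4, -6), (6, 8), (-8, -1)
Hull (CCW) = [(-8, -1), (-4, -6), (2, -1), (7, 10), (-7, 4)]

Jarvis march: at each step, from the current hull vertex p, select the next vertex q as the point such that every other point lies strictly to the left of (or on) the directed line p → q. (Equivalently: for every other point r, the cross product (q − p) × (r − p) ≥ 0.)
Starting point (lowest x, tie lowest y): (-8, -1). Wrap until returning to start. Resulting hull: (-8, -1), (-4, -6), (2, -1), (7, 10), (-7, 4).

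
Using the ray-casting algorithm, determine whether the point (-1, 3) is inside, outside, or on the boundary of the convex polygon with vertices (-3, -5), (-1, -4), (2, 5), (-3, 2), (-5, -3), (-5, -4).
The point (-1, 3) lies strictly inside the polygon

Cast a horizontal ray to the right from the query point and count how many polygon edges it crosses (each edge strictly once or zero times, handled with the usual half-open convention). 
Parity of crossings → odd ⇒ inside.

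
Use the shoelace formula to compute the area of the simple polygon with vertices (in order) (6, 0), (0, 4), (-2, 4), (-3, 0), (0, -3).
Area = 71/2

Shoelace formula: Area = (1/2) |Σ_i (x_i · y_{i+1} − x_{i+1} · y_i)| (indices mod n). Compute each cross term:
  (6)(4) − (0)(0) = 24
  (0)(4) − (-2)(4) = 8
  (-2)(0) − (-3)(4) = 12
  (-3)(-3) − (0)(0) = 9
  (0)(0) − (6)(-3) = 18
Sum = 71, so (signed) Area = 71/2 = 71/2, |Area| = 71/2.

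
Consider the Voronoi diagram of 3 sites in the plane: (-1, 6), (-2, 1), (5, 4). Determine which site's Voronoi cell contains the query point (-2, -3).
Nearest site = (-2, 1)

The Voronoi cell of site s contains exactly those query points closer to s than to any other site. Compute squared distances from q = (-2, -3) to each site:
  (-2 − -2)² + (1 − -3)² = 16
  (-1 − -2)² + (6 − -3)² = 82
  (5 − -2)² + (4 − -3)² = 98
Minimum is attained by (-2, 1), so q lies in its Voronoi cell.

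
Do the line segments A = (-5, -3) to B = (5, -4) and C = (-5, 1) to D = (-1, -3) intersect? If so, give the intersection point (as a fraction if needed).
No (intersection of containing lines falls outside at least one segment)

Parametrize and solve: t = 4/9, s = 10/9. At least one of these is outside [0, 1], so the segments do not intersect.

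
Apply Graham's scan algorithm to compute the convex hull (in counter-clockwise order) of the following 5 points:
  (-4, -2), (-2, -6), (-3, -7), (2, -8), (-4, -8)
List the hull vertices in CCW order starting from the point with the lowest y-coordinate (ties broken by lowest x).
Hull (CCW) = [(-4, -8), (2, -8), (-4, -2)]

Graham scan procedure:
  1. Find the pivot p₀ = point with lowest y (tie → lowest x): (-4, -8).
  2. Sort the remaining points by polar angle around p₀.
  3. Walk through sorted points, maintaining a stack; pop the top while the last three entries make a non-left turn (cross product ≤ 0).
  4. Final stack is the convex hull in CCW order: (-4, -8), (2, -8), (-4, -2).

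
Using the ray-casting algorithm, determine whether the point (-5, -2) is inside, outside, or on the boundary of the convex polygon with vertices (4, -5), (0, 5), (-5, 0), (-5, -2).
The point (-5, -2) lies on the polygon boundary

Boundary check: the query satisfies the collinearity and bounding-box conditions for some polygon edge, so it lies exactly on the boundary.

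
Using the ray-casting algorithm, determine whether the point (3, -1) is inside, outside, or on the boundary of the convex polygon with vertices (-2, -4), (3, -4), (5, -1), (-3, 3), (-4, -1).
The point (3, -1) lies strictly inside the polygon

Cast a horizontal ray to the right from the query point and count how many polygon edges it crosses (each edge strictly once or zero times, handled with the usual half-open convention). 
Parity of crossings → odd ⇒ inside.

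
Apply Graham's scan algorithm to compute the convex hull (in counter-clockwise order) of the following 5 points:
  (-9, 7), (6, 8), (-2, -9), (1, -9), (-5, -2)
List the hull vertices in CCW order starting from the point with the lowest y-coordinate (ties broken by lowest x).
Hull (CCW) = [(-2, -9), (1, -9), (6, 8), (-9, 7)]

Graham scan procedure:
  1. Find the pivot p₀ = point with lowest y (tie → lowest x): (-2, -9).
  2. Sort the remaining points by polar angle around p₀.
  3. Walk through sorted points, maintaining a stack; pop the top while the last three entries make a non-left turn (cross product ≤ 0).
  4. Final stack is the convex hull in CCW order: (-2, -9), (1, -9), (6, 8), (-9, 7).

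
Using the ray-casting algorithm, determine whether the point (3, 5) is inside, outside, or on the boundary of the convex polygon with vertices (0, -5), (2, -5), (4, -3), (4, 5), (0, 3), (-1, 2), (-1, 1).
The point (3, 5) lies strictly outside the polygon

Cast a horizontal ray to the right from the query point and count how many polygon edges it crosses (each edge strictly once or zero times, handled with the usual half-open convention). 
Parity of crossings → even ⇒ outside.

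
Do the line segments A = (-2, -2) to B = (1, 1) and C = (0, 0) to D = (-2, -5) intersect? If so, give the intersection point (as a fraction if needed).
Yes; intersection at (0, 0) (t = 2/3 on AB, s = 0 on CD)

Parametrize AB as A + t(B − A) = (-2 + 3 t, -2 + 3 t) and CD as C + s(D − C) = (0 + -2 s, 0 + -5 s). Solve the linear system for (t, s). Determinant = 9 ≠ 0, so a unique intersection of the containing lines exists. Solution: t = 2/3, s = 0 — both in [0, 1], so the segments cross. Intersection point: (0, 0).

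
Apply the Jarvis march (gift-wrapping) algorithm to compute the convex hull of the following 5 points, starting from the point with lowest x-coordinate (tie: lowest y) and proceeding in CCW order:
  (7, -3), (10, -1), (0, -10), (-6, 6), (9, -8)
Hull (CCW) = [(-6, 6), (0, -10), (9, -8), (10, -1)]

Jarvis march: at each step, from the current hull vertex p, select the next vertex q as the point such that every other point lies strictly to the left of (or on) the directed line p → q. (Equivalently: for every other point r, the cross product (q − p) × (r − p) ≥ 0.)
Starting point (lowest x, tie lowest y): (-6, 6). Wrap until returning to start. Resulting hull: (-6, 6), (0, -10), (9, -8), (10, -1).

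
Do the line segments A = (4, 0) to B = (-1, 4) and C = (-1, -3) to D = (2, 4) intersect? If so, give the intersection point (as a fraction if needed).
Yes; intersection at (58/47, 104/47) (t = 26/47 on AB, s = 35/47 on CD)

Parametrize AB as A + t(B − A) = (4 + -5 t, 0 + 4 t) and CD as C + s(D − C) = (-1 + 3 s, -3 + 7 s). Solve the linear system for (t, s). Determinant = 47 ≠ 0, so a unique intersection of the containing lines exists. Solution: t = 26/47, s = 35/47 — both in [0, 1], so the segments cross. Intersection point: (58/47, 104/47).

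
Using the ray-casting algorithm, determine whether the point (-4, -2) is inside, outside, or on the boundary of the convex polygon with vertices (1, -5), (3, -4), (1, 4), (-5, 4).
The point (-4, -2) lies strictly outside the polygon

Cast a horizontal ray to the right from the query point and count how many polygon edges it crosses (each edge strictly once or zero times, handled with the usual half-open convention). 
Parity of crossings → even ⇒ outside.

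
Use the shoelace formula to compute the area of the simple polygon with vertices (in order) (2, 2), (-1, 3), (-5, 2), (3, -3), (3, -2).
Area = 43/2

Shoelace formula: Area = (1/2) |Σ_i (x_i · y_{i+1} − x_{i+1} · y_i)| (indices mod n). Compute each cross term:
  (2)(3) − (-1)(2) = 8
  (-1)(2) − (-5)(3) = 13
  (-5)(-3) − (3)(2) = 9
  (3)(-2) − (3)(-3) = 3
  (3)(2) − (2)(-2) = 10
Sum = 43, so (signed) Area = 43/2 = 43/2, |Area| = 43/2.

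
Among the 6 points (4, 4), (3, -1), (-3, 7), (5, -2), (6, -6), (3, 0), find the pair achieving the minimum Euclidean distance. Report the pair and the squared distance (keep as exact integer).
Pair = ((3, -1), (3, 0)); squared distance = 1

Compute all C(6, 2) = 15 pairwise squared distances (x_i − x_j)² + (y_i − y_j)². The minimum is 1, attained by the pair ((3, -1), (3, 0)).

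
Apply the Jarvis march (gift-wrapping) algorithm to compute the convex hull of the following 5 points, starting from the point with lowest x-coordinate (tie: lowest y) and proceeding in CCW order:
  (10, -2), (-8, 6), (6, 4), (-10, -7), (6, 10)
Hull (CCW) = [(-10, -7), (10, -2), (6, 10), (-8, 6)]

Jarvis march: at each step, from the current hull vertex p, select the next vertex q as the point such that every other point lies strictly to the left of (or on) the directed line p → q. (Equivalently: for every other point r, the cross product (q − p) × (r − p) ≥ 0.)
Starting point (lowest x, tie lowest y): (-10, -7). Wrap until returning to start. Resulting hull: (-10, -7), (10, -2), (6, 10), (-8, 6).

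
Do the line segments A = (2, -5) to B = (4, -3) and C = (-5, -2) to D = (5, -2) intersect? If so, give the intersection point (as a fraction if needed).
No (intersection of containing lines falls outside at least one segment)

Parametrize and solve: t = 3/2, s = 1. At least one of these is outside [0, 1], so the segments do not intersect.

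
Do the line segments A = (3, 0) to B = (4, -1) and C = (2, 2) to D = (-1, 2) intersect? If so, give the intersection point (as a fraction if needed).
No (intersection of containing lines falls outside at least one segment)

Parametrize and solve: t = -2, s = 1/3. At least one of these is outside [0, 1], so the segments do not intersect.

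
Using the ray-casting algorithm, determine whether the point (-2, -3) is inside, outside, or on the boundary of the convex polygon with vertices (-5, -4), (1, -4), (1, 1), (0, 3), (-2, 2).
The point (-2, -3) lies strictly inside the polygon

Cast a horizontal ray to the right from the query point and count how many polygon edges it crosses (each edge strictly once or zero times, handled with the usual half-open convention). 
Parity of crossings → odd ⇒ inside.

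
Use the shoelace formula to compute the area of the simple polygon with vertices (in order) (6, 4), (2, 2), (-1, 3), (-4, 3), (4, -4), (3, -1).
Area = 51/2

Shoelace formula: Area = (1/2) |Σ_i (x_i · y_{i+1} − x_{i+1} · y_i)| (indices mod n). Compute each cross term:
  (6)(2) − (2)(4) = 4
  (2)(3) − (-1)(2) = 8
  (-1)(3) − (-4)(3) = 9
  (-4)(-4) − (4)(3) = 4
  (4)(-1) − (3)(-4) = 8
  (3)(4) − (6)(-1) = 18
Sum = 51, so (signed) Area = 51/2 = 51/2, |Area| = 51/2.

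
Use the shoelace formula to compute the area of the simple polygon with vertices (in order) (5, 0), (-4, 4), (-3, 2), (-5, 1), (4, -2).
Area = 47/2

Shoelace formula: Area = (1/2) |Σ_i (x_i · y_{i+1} − x_{i+1} · y_i)| (indices mod n). Compute each cross term:
  (5)(4) − (-4)(0) = 20
  (-4)(2) − (-3)(4) = 4
  (-3)(1) − (-5)(2) = 7
  (-5)(-2) − (4)(1) = 6
  (4)(0) − (5)(-2) = 10
Sum = 47, so (signed) Area = 47/2 = 47/2, |Area| = 47/2.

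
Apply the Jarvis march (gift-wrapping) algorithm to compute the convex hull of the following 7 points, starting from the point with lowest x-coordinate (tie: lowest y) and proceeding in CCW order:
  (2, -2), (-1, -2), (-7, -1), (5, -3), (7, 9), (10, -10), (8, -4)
Hull (CCW) = [(-7, -1), (10, -10), (7, 9)]

Jarvis march: at each step, from the current hull vertex p, select the next vertex q as the point such that every other point lies strictly to the left of (or on) the directed line p → q. (Equivalently: for every other point r, the cross product (q − p) × (r − p) ≥ 0.)
Starting point (lowest x, tie lowest y): (-7, -1). Wrap until returning to start. Resulting hull: (-7, -1), (10, -10), (7, 9).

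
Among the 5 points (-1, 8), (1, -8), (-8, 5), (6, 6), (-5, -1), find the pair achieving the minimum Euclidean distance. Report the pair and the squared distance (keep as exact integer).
Pair = ((-8, 5), (-5, -1)); squared distance = 45

Compute all C(5, 2) = 10 pairwise squared distances (x_i − x_j)² + (y_i − y_j)². The minimum is 45, attained by the pair ((-8, 5), (-5, -1)).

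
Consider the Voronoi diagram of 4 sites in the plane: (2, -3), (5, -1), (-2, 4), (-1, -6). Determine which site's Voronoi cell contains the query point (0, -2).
Nearest site = (2, -3)

The Voronoi cell of site s contains exactly those query points closer to s than to any other site. Compute squared distances from q = (0, -2) to each site:
  (2 − 0)² + (-3 − -2)² = 5
  (-1 − 0)² + (-6 − -2)² = 17
  (5 − 0)² + (-1 − -2)² = 26
  (-2 − 0)² + (4 − -2)² = 40
Minimum is attained by (2, -3), so q lies in its Voronoi cell.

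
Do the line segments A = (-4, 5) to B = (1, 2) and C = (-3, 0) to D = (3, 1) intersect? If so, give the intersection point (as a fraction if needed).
No (intersection of containing lines falls outside at least one segment)

Parametrize and solve: t = 31/23, s = 22/23. At least one of these is outside [0, 1], so the segments do not intersect.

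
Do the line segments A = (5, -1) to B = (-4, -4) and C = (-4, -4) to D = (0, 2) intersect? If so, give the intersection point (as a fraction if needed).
Yes; intersection at (-4, -4) (t = 1 on AB, s = 0 on CD)

Parametrize AB as A + t(B − A) = (5 + -9 t, -1 + -3 t) and CD as C + s(D − C) = (-4 + 4 s, -4 + 6 s). Solve the linear system for (t, s). Determinant = 42 ≠ 0, so a unique intersection of the containing lines exists. Solution: t = 1, s = 0 — both in [0, 1], so the segments cross. Intersection point: (-4, -4).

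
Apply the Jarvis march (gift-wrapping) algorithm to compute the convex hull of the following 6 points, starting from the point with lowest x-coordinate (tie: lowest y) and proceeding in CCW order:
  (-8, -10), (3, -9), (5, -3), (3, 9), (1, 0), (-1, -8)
Hull (CCW) = [(-8, -10), (3, -9), (5, -3), (3, 9)]

Jarvis march: at each step, from the current hull vertex p, select the next vertex q as the point such that every other point lies strictly to the left of (or on) the directed line p → q. (Equivalently: for every other point r, the cross product (q − p) × (r − p) ≥ 0.)
Starting point (lowest x, tie lowest y): (-8, -10). Wrap until returning to start. Resulting hull: (-8, -10), (3, -9), (5, -3), (3, 9).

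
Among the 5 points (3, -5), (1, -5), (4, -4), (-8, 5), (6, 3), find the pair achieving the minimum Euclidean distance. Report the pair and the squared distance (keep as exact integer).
Pair = ((3, -5), (4, -4)); squared distance = 2

Compute all C(5, 2) = 10 pairwise squared distances (x_i − x_j)² + (y_i − y_j)². The minimum is 2, attained by the pair ((3, -5), (4, -4)).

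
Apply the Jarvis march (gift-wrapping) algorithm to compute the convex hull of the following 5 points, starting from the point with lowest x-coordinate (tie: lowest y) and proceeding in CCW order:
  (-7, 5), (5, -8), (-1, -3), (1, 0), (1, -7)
Hull (CCW) = [(-7, 5), (1, -7), (5, -8), (1, 0)]

Jarvis march: at each step, from the current hull vertex p, select the next vertex q as the point such that every other point lies strictly to the left of (or on) the directed line p → q. (Equivalently: for every other point r, the cross product (q − p) × (r − p) ≥ 0.)
Starting point (lowest x, tie lowest y): (-7, 5). Wrap until returning to start. Resulting hull: (-7, 5), (1, -7), (5, -8), (1, 0).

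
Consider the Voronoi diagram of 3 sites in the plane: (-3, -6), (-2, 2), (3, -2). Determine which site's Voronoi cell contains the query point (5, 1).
Nearest site = (3, -2)

The Voronoi cell of site s contains exactly those query points closer to s than to any other site. Compute squared distances from q = (5, 1) to each site:
  (3 − 5)² + (-2 − 1)² = 13
  (-2 − 5)² + (2 − 1)² = 50
  (-3 − 5)² + (-6 − 1)² = 113
Minimum is attained by (3, -2), so q lies in its Voronoi cell.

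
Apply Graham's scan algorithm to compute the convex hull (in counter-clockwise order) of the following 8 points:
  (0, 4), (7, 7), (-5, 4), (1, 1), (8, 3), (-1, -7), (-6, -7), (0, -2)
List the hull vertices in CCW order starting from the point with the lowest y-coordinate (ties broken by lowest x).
Hull (CCW) = [(-6, -7), (-1, -7), (8, 3), (7, 7), (-5, 4)]

Graham scan procedure:
  1. Find the pivot p₀ = point with lowest y (tie → lowest x): (-6, -7).
  2. Sort the remaining points by polar angle around p₀.
  3. Walk through sorted points, maintaining a stack; pop the top while the last three entries make a non-left turn (cross product ≤ 0).
  4. Final stack is the convex hull in CCW order: (-6, -7), (-1, -7), (8, 3), (7, 7), (-5, 4).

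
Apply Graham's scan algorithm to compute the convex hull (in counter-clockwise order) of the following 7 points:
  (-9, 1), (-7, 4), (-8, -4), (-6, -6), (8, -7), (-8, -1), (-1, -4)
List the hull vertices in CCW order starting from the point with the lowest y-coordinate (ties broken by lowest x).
Hull (CCW) = [(8, -7), (-7, 4), (-9, 1), (-8, -4), (-6, -6)]

Graham scan procedure:
  1. Find the pivot p₀ = point with lowest y (tie → lowest x): (8, -7).
  2. Sort the remaining points by polar angle around p₀.
  3. Walk through sorted points, maintaining a stack; pop the top while the last three entries make a non-left turn (cross product ≤ 0).
  4. Final stack is the convex hull in CCW order: (8, -7), (-7, 4), (-9, 1), (-8, -4), (-6, -6).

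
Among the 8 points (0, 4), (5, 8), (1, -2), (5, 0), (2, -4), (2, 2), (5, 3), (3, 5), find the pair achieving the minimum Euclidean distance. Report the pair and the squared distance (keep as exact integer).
Pair = ((1, -2), (2, -4)); squared distance = 5

Compute all C(8, 2) = 28 pairwise squared distances (x_i − x_j)² + (y_i − y_j)². The minimum is 5, attained by the pair ((1, -2), (2, -4)).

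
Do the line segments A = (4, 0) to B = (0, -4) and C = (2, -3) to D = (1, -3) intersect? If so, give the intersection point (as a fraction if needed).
Yes; intersection at (1, -3) (t = 3/4 on AB, s = 1 on CD)

Parametrize AB as A + t(B − A) = (4 + -4 t, 0 + -4 t) and CD as C + s(D − C) = (2 + -1 s, -3 + 0 s). Solve the linear system for (t, s). Determinant = 4 ≠ 0, so a unique intersection of the containing lines exists. Solution: t = 3/4, s = 1 — both in [0, 1], so the segments cross. Intersection point: (1, -3).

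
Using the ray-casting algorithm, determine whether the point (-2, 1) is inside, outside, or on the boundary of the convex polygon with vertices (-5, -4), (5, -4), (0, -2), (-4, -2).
The point (-2, 1) lies strictly outside the polygon

Cast a horizontal ray to the right from the query point and count how many polygon edges it crosses (each edge strictly once or zero times, handled with the usual half-open convention). 
Parity of crossings → even ⇒ outside.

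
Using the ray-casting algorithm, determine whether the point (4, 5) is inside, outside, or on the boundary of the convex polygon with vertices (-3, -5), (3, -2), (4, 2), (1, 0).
The point (4, 5) lies strictly outside the polygon

Cast a horizontal ray to the right from the query point and count how many polygon edges it crosses (each edge strictly once or zero times, handled with the usual half-open convention). 
Parity of crossings → even ⇒ outside.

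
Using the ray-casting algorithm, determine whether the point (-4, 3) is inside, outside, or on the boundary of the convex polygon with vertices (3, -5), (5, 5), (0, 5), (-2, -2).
The point (-4, 3) lies strictly outside the polygon

Cast a horizontal ray to the right from the query point and count how many polygon edges it crosses (each edge strictly once or zero times, handled with the usual half-open convention). 
Parity of crossings → even ⇒ outside.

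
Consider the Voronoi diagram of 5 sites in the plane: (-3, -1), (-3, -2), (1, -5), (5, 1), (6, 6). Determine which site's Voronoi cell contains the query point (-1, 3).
Nearest site = (-3, -1)

The Voronoi cell of site s contains exactly those query points closer to s than to any other site. Compute squared distances from q = (-1, 3) to each site:
  (-3 − -1)² + (-1 − 3)² = 20
  (-3 − -1)² + (-2 − 3)² = 29
  (5 − -1)² + (1 − 3)² = 40
  (6 − -1)² + (6 − 3)² = 58
  (1 − -1)² + (-5 − 3)² = 68
Minimum is attained by (-3, -1), so q lies in its Voronoi cell.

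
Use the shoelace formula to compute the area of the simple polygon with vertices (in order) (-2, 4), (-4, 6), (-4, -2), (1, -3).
Area = 24

Shoelace formula: Area = (1/2) |Σ_i (x_i · y_{i+1} − x_{i+1} · y_i)| (indices mod n). Compute each cross term:
  (-2)(6) − (-4)(4) = 4
  (-4)(-2) − (-4)(6) = 32
  (-4)(-3) − (1)(-2) = 14
  (1)(4) − (-2)(-3) = -2
Sum = 48, so (signed) Area = 48/2 = 24, |Area| = 24.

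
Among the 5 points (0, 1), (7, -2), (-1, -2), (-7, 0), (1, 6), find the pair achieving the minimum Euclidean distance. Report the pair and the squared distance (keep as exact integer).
Pair = ((0, 1), (-1, -2)); squared distance = 10

Compute all C(5, 2) = 10 pairwise squared distances (x_i − x_j)² + (y_i − y_j)². The minimum is 10, attained by the pair ((0, 1), (-1, -2)).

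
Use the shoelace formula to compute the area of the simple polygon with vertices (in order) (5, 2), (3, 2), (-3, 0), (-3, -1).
Area = 6

Shoelace formula: Area = (1/2) |Σ_i (x_i · y_{i+1} − x_{i+1} · y_i)| (indices mod n). Compute each cross term:
  (5)(2) − (3)(2) = 4
  (3)(0) − (-3)(2) = 6
  (-3)(-1) − (-3)(0) = 3
  (-3)(2) − (5)(-1) = -1
Sum = 12, so (signed) Area = 12/2 = 6, |Area| = 6.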